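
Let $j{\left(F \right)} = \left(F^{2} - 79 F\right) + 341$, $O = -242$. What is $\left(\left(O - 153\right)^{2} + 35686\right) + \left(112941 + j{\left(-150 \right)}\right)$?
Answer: $339343$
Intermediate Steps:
$j{\left(F \right)} = 341 + F^{2} - 79 F$
$\left(\left(O - 153\right)^{2} + 35686\right) + \left(112941 + j{\left(-150 \right)}\right) = \left(\left(-242 - 153\right)^{2} + 35686\right) + \left(112941 + \left(341 + \left(-150\right)^{2} - -11850\right)\right) = \left(\left(-395\right)^{2} + 35686\right) + \left(112941 + \left(341 + 22500 + 11850\right)\right) = \left(156025 + 35686\right) + \left(112941 + 34691\right) = 191711 + 147632 = 339343$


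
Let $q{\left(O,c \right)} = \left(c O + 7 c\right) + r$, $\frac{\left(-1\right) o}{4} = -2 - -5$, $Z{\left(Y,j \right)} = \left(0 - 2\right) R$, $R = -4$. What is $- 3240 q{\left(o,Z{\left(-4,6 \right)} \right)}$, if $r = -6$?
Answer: $149040$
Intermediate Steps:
$Z{\left(Y,j \right)} = 8$ ($Z{\left(Y,j \right)} = \left(0 - 2\right) \left(-4\right) = \left(-2\right) \left(-4\right) = 8$)
$o = -12$ ($o = - 4 \left(-2 - -5\right) = - 4 \left(-2 + 5\right) = \left(-4\right) 3 = -12$)
$q{\left(O,c \right)} = -6 + 7 c + O c$ ($q{\left(O,c \right)} = \left(c O + 7 c\right) - 6 = \left(O c + 7 c\right) - 6 = \left(7 c + O c\right) - 6 = -6 + 7 c + O c$)
$- 3240 q{\left(o,Z{\left(-4,6 \right)} \right)} = - 3240 \left(-6 + 7 \cdot 8 - 96\right) = - 3240 \left(-6 + 56 - 96\right) = \left(-3240\right) \left(-46\right) = 149040$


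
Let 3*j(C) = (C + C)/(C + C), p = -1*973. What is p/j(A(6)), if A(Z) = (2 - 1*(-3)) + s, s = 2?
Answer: -2919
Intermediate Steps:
p = -973
A(Z) = 7 (A(Z) = (2 - 1*(-3)) + 2 = (2 + 3) + 2 = 5 + 2 = 7)
j(C) = 1/3 (j(C) = ((C + C)/(C + C))/3 = ((2*C)/((2*C)))/3 = ((2*C)*(1/(2*C)))/3 = (1/3)*1 = 1/3)
p/j(A(6)) = -973/1/3 = -973*3 = -2919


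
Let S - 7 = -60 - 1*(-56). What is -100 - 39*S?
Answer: -217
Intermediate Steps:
S = 3 (S = 7 + (-60 - 1*(-56)) = 7 + (-60 + 56) = 7 - 4 = 3)
-100 - 39*S = -100 - 39*3 = -100 - 117 = -217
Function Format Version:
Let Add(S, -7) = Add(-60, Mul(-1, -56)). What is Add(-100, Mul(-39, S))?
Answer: -217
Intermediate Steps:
S = 3 (S = Add(7, Add(-60, Mul(-1, -56))) = Add(7, Add(-60, 56)) = Add(7, -4) = 3)
Add(-100, Mul(-39, S)) = Add(-100, Mul(-39, 3)) = Add(-100, -117) = -217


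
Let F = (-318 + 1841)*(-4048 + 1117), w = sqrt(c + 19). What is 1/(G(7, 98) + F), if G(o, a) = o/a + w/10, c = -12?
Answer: -10936586675/48819970652974341 - 245*sqrt(7)/48819970652974341 ≈ -2.2402e-7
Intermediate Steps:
w = sqrt(7) (w = sqrt(-12 + 19) = sqrt(7) ≈ 2.6458)
G(o, a) = sqrt(7)/10 + o/a (G(o, a) = o/a + sqrt(7)/10 = sqrt(7)/10 + o/a)
F = -4463913 (F = 1523*(-2931) = -4463913)
1/(G(7, 98) + F) = 1/((sqrt(7)/10 + 7/98) - 4463913) = 1/((sqrt(7)/10 + 7*(1/98)) - 4463913) = 1/((sqrt(7)/10 + 1/14) - 4463913) = 1/((1/14 + sqrt(7)/10) - 4463913) = 1/(-62494781/14 + sqrt(7)/10)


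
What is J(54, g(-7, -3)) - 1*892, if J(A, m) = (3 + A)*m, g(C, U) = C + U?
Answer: -1462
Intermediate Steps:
J(A, m) = m*(3 + A)
J(54, g(-7, -3)) - 1*892 = (-7 - 3)*(3 + 54) - 1*892 = -10*57 - 892 = -570 - 892 = -1462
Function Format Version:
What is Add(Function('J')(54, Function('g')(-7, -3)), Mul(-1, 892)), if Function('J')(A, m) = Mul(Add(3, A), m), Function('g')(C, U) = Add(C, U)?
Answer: -1462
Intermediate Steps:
Function('J')(A, m) = Mul(m, Add(3, A))
Add(Function('J')(54, Function('g')(-7, -3)), Mul(-1, 892)) = Add(Mul(Add(-7, -3), Add(3, 54)), Mul(-1, 892)) = Add(Mul(-10, 57), -892) = Add(-570, -892) = -1462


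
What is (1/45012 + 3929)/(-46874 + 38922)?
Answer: -176852149/357935424 ≈ -0.49409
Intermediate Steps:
(1/45012 + 3929)/(-46874 + 38922) = (1/45012 + 3929)/(-7952) = (176852149/45012)*(-1/7952) = -176852149/357935424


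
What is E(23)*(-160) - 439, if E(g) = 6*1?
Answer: -1399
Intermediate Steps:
E(g) = 6
E(23)*(-160) - 439 = 6*(-160) - 439 = -960 - 439 = -1399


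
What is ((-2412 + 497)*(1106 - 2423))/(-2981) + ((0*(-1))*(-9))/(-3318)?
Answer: -2522055/2981 ≈ -846.04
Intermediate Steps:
((-2412 + 497)*(1106 - 2423))/(-2981) + ((0*(-1))*(-9))/(-3318) = -1915*(-1317)*(-1/2981) + (0*(-9))*(-1/3318) = 2522055*(-1/2981) + 0*(-1/3318) = -2522055/2981 + 0 = -2522055/2981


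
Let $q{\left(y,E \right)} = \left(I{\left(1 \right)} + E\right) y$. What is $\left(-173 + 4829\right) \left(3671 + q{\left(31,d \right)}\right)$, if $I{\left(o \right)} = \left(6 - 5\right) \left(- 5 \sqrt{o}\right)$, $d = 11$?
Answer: $17958192$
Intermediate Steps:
$I{\left(o \right)} = - 5 \sqrt{o}$ ($I{\left(o \right)} = 1 \left(- 5 \sqrt{o}\right) = - 5 \sqrt{o}$)
$q{\left(y,E \right)} = y \left(-5 + E\right)$ ($q{\left(y,E \right)} = \left(- 5 \sqrt{1} + E\right) y = \left(\left(-5\right) 1 + E\right) y = \left(-5 + E\right) y = y \left(-5 + E\right)$)
$\left(-173 + 4829\right) \left(3671 + q{\left(31,d \right)}\right) = \left(-173 + 4829\right) \left(3671 + 31 \left(-5 + 11\right)\right) = 4656 \left(3671 + 31 \cdot 6\right) = 4656 \left(3671 + 186\right) = 4656 \cdot 3857 = 17958192$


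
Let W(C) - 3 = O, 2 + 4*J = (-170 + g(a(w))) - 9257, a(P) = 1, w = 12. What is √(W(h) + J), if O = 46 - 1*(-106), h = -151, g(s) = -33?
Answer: I*√8842/2 ≈ 47.016*I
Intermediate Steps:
J = -4731/2 (J = -½ + ((-170 - 33) - 9257)/4 = -½ + (-203 - 9257)/4 = -½ + (¼)*(-9460) = -½ - 2365 = -4731/2 ≈ -2365.5)
O = 152 (O = 46 + 106 = 152)
W(C) = 155 (W(C) = 3 + 152 = 155)
√(W(h) + J) = √(155 - 4731/2) = √(-4421/2) = I*√8842/2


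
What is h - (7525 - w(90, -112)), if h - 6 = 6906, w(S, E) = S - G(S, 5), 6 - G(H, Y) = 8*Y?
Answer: -489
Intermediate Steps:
G(H, Y) = 6 - 8*Y
w(S, E) = 34 + S (w(S, E) = S - (6 - 8*5) = S - (6 - 40) = S - 1*(-34) = S + 34 = 34 + S)
h = 6912 (h = 6 + 6906 = 6912)
h - (7525 - w(90, -112)) = 6912 - (7525 - (34 + 90)) = 6912 - (7525 - 1*124) = 6912 - (7525 - 124) = 6912 - 1*7401 = 6912 - 7401 = -489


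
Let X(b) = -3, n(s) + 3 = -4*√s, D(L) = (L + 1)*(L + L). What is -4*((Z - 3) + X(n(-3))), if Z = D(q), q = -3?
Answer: -24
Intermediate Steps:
D(L) = 2*L*(1 + L) (D(L) = (1 + L)*(2*L) = 2*L*(1 + L))
Z = 12 (Z = 2*(-3)*(1 - 3) = 2*(-3)*(-2) = 12)
n(s) = -3 - 4*√s
-4*((Z - 3) + X(n(-3))) = -4*((12 - 3) - 3) = -4*(9 - 3) = -4*6 = -24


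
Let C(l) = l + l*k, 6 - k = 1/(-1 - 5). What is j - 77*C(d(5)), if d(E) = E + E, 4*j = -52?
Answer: -16594/3 ≈ -5531.3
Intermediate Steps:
j = -13 (j = (1/4)*(-52) = -13)
k = 37/6 (k = 6 - 1/(-1 - 5) = 6 - 1/(-6) = 6 - 1*(-1/6) = 6 + 1/6 = 37/6 ≈ 6.1667)
d(E) = 2*E
C(l) = 43*l/6 (C(l) = l + l*(37/6) = l + 37*l/6 = 43*l/6)
j - 77*C(d(5)) = -13 - 3311*2*5/6 = -13 - 3311*10/6 = -13 - 77*215/3 = -13 - 16555/3 = -16594/3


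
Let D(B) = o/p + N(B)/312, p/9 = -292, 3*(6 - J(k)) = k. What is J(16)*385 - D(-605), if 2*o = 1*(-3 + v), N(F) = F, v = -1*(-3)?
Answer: 26895/104 ≈ 258.61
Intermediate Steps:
J(k) = 6 - k/3
v = 3
p = -2628 (p = 9*(-292) = -2628)
o = 0 (o = (1*(-3 + 3))/2 = (1*0)/2 = (½)*0 = 0)
D(B) = B/312 (D(B) = 0/(-2628) + B/312 = 0*(-1/2628) + B*(1/312) = 0 + B/312 = B/312)
J(16)*385 - D(-605) = (6 - ⅓*16)*385 - (-605)/312 = (6 - 16/3)*385 - 1*(-605/312) = (⅔)*385 + 605/312 = 770/3 + 605/312 = 26895/104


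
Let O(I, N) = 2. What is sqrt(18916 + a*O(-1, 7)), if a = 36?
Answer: 2*sqrt(4747) ≈ 137.80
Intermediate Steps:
sqrt(18916 + a*O(-1, 7)) = sqrt(18916 + 36*2) = sqrt(18916 + 72) = sqrt(18988) = 2*sqrt(4747)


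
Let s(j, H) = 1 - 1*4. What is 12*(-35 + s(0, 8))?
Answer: -456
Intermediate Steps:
s(j, H) = -3 (s(j, H) = 1 - 4 = -3)
12*(-35 + s(0, 8)) = 12*(-35 - 3) = 12*(-38) = -456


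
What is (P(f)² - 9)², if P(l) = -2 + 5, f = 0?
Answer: 0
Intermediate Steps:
P(l) = 3
(P(f)² - 9)² = (3² - 9)² = (9 - 9)² = 0² = 0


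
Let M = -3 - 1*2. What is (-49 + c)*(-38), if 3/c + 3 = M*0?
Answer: 1900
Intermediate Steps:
M = -5 (M = -3 - 2 = -5)
c = -1 (c = 3/(-3 - 5*0) = 3/(-3 + 0) = 3/(-3) = 3*(-1/3) = -1)
(-49 + c)*(-38) = (-49 - 1)*(-38) = -50*(-38) = 1900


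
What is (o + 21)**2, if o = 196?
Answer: 47089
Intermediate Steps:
(o + 21)**2 = (196 + 21)**2 = 217**2 = 47089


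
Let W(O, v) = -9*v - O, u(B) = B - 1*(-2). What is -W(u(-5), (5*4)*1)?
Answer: 177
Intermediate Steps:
u(B) = 2 + B (u(B) = B + 2 = 2 + B)
W(O, v) = -O - 9*v
-W(u(-5), (5*4)*1) = -(-(2 - 5) - 9*5*4) = -(-1*(-3) - 180) = -(3 - 9*20) = -(3 - 180) = -1*(-177) = 177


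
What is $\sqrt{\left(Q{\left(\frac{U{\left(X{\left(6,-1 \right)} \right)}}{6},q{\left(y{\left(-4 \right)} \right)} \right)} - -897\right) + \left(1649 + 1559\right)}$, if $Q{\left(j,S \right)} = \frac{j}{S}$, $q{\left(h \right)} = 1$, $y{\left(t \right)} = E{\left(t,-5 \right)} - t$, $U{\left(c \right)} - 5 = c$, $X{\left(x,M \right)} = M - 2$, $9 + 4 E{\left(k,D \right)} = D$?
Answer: $\frac{2 \sqrt{9237}}{3} \approx 64.073$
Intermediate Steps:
$E{\left(k,D \right)} = - \frac{9}{4} + \frac{D}{4}$
$X{\left(x,M \right)} = -2 + M$
$U{\left(c \right)} = 5 + c$
$y{\left(t \right)} = - \frac{7}{2} - t$ ($y{\left(t \right)} = \left(- \frac{9}{4} + \frac{1}{4} \left(-5\right)\right) - t = \left(- \frac{9}{4} - \frac{5}{4}\right) - t = - \frac{7}{2} - t$)
$\sqrt{\left(Q{\left(\frac{U{\left(X{\left(6,-1 \right)} \right)}}{6},q{\left(y{\left(-4 \right)} \right)} \right)} - -897\right) + \left(1649 + 1559\right)} = \sqrt{\left(\frac{\left(5 - 3\right) \frac{1}{6}}{1} - -897\right) + \left(1649 + 1559\right)} = \sqrt{\left(\left(5 - 3\right) \frac{1}{6} \cdot 1 + 897\right) + 3208} = \sqrt{\left(2 \cdot \frac{1}{6} \cdot 1 + 897\right) + 3208} = \sqrt{\left(\frac{1}{3} \cdot 1 + 897\right) + 3208} = \sqrt{\left(\frac{1}{3} + 897\right) + 3208} = \sqrt{\frac{2692}{3} + 3208} = \sqrt{\frac{12316}{3}} = \frac{2 \sqrt{9237}}{3}$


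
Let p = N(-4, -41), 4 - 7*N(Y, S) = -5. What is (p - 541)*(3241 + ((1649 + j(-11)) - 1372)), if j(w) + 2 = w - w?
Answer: -13283448/7 ≈ -1.8976e+6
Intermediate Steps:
N(Y, S) = 9/7 (N(Y, S) = 4/7 - ⅐*(-5) = 4/7 + 5/7 = 9/7)
j(w) = -2 (j(w) = -2 + (w - w) = -2 + 0 = -2)
p = 9/7 ≈ 1.2857
(p - 541)*(3241 + ((1649 + j(-11)) - 1372)) = (9/7 - 541)*(3241 + ((1649 - 2) - 1372)) = -3778*(3241 + (1647 - 1372))/7 = -3778*(3241 + 275)/7 = -3778/7*3516 = -13283448/7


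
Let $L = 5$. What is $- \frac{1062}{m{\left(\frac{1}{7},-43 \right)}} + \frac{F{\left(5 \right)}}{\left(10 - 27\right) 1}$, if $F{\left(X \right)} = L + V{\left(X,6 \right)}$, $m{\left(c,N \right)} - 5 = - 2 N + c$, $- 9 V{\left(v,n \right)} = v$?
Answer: $- \frac{581461}{48807} \approx -11.913$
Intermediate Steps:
$V{\left(v,n \right)} = - \frac{v}{9}$
$m{\left(c,N \right)} = 5 + c - 2 N$ ($m{\left(c,N \right)} = 5 - \left(- c + 2 N\right) = 5 + c - 2 N$)
$F{\left(X \right)} = 5 - \frac{X}{9}$
$- \frac{1062}{m{\left(\frac{1}{7},-43 \right)}} + \frac{F{\left(5 \right)}}{\left(10 - 27\right) 1} = - \frac{1062}{5 + \frac{1}{7} - -86} + \frac{5 - \frac{5}{9}}{\left(10 - 27\right) 1} = - \frac{1062}{5 + \frac{1}{7} + 86} + \frac{5 - \frac{5}{9}}{\left(-17\right) 1} = - \frac{1062}{\frac{638}{7}} + \frac{40}{9 \left(-17\right)} = \left(-1062\right) \frac{7}{638} + \frac{40}{9} \left(- \frac{1}{17}\right) = - \frac{3717}{319} - \frac{40}{153} = - \frac{581461}{48807}$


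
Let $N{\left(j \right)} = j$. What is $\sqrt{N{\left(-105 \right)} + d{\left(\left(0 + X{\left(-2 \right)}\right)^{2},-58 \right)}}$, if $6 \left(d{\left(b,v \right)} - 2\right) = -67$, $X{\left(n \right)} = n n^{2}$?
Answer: $\frac{i \sqrt{4110}}{6} \approx 10.685 i$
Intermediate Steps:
$X{\left(n \right)} = n^{3}$
$d{\left(b,v \right)} = - \frac{55}{6}$ ($d{\left(b,v \right)} = 2 + \frac{1}{6} \left(-67\right) = 2 - \frac{67}{6} = - \frac{55}{6}$)
$\sqrt{N{\left(-105 \right)} + d{\left(\left(0 + X{\left(-2 \right)}\right)^{2},-58 \right)}} = \sqrt{-105 - \frac{55}{6}} = \sqrt{- \frac{685}{6}} = \frac{i \sqrt{4110}}{6}$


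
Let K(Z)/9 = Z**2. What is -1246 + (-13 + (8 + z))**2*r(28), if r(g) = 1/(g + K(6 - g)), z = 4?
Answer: -5462463/4384 ≈ -1246.0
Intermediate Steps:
K(Z) = 9*Z**2
r(g) = 1/(g + 9*(6 - g)**2)
-1246 + (-13 + (8 + z))**2*r(28) = -1246 + (-13 + (8 + 4))**2/(28 + 9*(-6 + 28)**2) = -1246 + (-13 + 12)**2/(28 + 9*22**2) = -1246 + (-1)**2/(28 + 9*484) = -1246 + 1/(28 + 4356) = -1246 + 1/4384 = -5462463/4384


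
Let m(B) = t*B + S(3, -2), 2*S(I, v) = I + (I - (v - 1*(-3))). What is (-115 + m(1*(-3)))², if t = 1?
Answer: 53361/4 ≈ 13340.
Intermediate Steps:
S(I, v) = -3/2 + I - v/2 (S(I, v) = (I + (I - (v - 1*(-3))))/2 = (I + (I - (v + 3)))/2 = (I + (I - (3 + v)))/2 = (I + (I + (-3 - v)))/2 = (I + (-3 + I - v))/2 = (-3 - v + 2*I)/2 = -3/2 + I - v/2)
m(B) = 5/2 + B (m(B) = 1*B + (-3/2 + 3 - ½*(-2)) = B + (-3/2 + 3 + 1) = B + 5/2 = 5/2 + B)
(-115 + m(1*(-3)))² = (-115 + (5/2 + 1*(-3)))² = (-115 + (5/2 - 3))² = (-115 - ½)² = (-231/2)² = 53361/4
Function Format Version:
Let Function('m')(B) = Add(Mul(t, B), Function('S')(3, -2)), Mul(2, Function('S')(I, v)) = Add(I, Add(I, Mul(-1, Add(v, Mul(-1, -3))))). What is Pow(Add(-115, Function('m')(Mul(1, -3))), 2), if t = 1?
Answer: Rational(53361, 4) ≈ 13340.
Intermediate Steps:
Function('S')(I, v) = Add(Rational(-3, 2), I, Mul(Rational(-1, 2), v)) (Function('S')(I, v) = Mul(Rational(1, 2), Add(I, Add(I, Mul(-1, Add(v, Mul(-1, -3)))))) = Mul(Rational(1, 2), Add(I, Add(I, Mul(-1, Add(v, 3))))) = Mul(Rational(1, 2), Add(I, Add(I, Mul(-1, Add(3, v))))) = Mul(Rational(1, 2), Add(I, Add(I, Add(-3, Mul(-1, v))))) = Mul(Rational(1, 2), Add(I, Add(-3, I, Mul(-1, v)))) = Mul(Rational(1, 2), Add(-3, Mul(-1, v), Mul(2, I))) = Add(Rational(-3, 2), I, Mul(Rational(-1, 2), v)))
Function('m')(B) = Add(Rational(5, 2), B) (Function('m')(B) = Add(Mul(1, B), Add(Rational(-3, 2), 3, Mul(Rational(-1, 2), -2))) = Add(B, Add(Rational(-3, 2), 3, 1)) = Add(B, Rational(5, 2)) = Add(Rational(5, 2), B))
Pow(Add(-115, Function('m')(Mul(1, -3))), 2) = Pow(Add(-115, Add(Rational(5, 2), Mul(1, -3))), 2) = Pow(Add(-115, Add(Rational(5, 2), -3)), 2) = Pow(Add(-115, Rational(-1, 2)), 2) = Pow(Rational(-231, 2), 2) = Rational(53361, 4)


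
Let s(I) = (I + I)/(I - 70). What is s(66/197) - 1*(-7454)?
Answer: 25574641/3431 ≈ 7454.0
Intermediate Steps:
s(I) = 2*I/(-70 + I) (s(I) = (2*I)/(-70 + I) = 2*I/(-70 + I))
s(66/197) - 1*(-7454) = 2*(66/197)/(-70 + 66/197) - 1*(-7454) = 2*(66*(1/197))/(-70 + 66*(1/197)) + 7454 = 2*(66/197)/(-70 + 66/197) + 7454 = 2*(66/197)/(-13724/197) + 7454 = 2*(66/197)*(-197/13724) + 7454 = -33/3431 + 7454 = 25574641/3431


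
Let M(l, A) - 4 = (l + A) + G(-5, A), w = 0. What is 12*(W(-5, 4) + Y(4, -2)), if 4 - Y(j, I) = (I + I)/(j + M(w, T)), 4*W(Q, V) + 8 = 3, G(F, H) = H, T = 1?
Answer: 189/5 ≈ 37.800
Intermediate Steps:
M(l, A) = 4 + l + 2*A (M(l, A) = 4 + ((l + A) + A) = 4 + ((A + l) + A) = 4 + (l + 2*A) = 4 + l + 2*A)
W(Q, V) = -5/4 (W(Q, V) = -2 + (¼)*3 = -2 + ¾ = -5/4)
Y(j, I) = 4 - 2*I/(6 + j) (Y(j, I) = 4 - (I + I)/(j + (4 + 0 + 2*1)) = 4 - 2*I/(j + (4 + 0 + 2)) = 4 - 2*I/(j + 6) = 4 - 2*I/(6 + j))
12*(W(-5, 4) + Y(4, -2)) = 12*(-5/4 + 2*(12 - 1*(-2) + 2*4)/(6 + 4)) = 12*(-5/4 + 2*(12 + 2 + 8)/10) = 12*(-5/4 + 2*(⅒)*22) = 12*(-5/4 + 22/5) = 12*(63/20) = 189/5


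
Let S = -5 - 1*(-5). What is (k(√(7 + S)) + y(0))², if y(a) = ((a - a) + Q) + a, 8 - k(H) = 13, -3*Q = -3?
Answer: 16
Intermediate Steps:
Q = 1 (Q = -⅓*(-3) = 1)
S = 0 (S = -5 + 5 = 0)
k(H) = -5 (k(H) = 8 - 1*13 = 8 - 13 = -5)
y(a) = 1 + a (y(a) = ((a - a) + 1) + a = (0 + 1) + a = 1 + a)
(k(√(7 + S)) + y(0))² = (-5 + (1 + 0))² = (-5 + 1)² = (-4)² = 16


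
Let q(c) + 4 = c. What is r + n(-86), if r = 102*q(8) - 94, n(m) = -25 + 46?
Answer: 335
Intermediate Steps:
q(c) = -4 + c
n(m) = 21
r = 314 (r = 102*(-4 + 8) - 94 = 102*4 - 94 = 408 - 94 = 314)
r + n(-86) = 314 + 21 = 335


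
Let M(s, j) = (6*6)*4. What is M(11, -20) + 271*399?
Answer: 108273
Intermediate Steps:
M(s, j) = 144 (M(s, j) = 36*4 = 144)
M(11, -20) + 271*399 = 144 + 271*399 = 144 + 108129 = 108273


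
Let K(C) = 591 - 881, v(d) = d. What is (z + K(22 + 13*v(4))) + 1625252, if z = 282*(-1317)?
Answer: 1253568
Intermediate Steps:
K(C) = -290
z = -371394
(z + K(22 + 13*v(4))) + 1625252 = (-371394 - 290) + 1625252 = -371684 + 1625252 = 1253568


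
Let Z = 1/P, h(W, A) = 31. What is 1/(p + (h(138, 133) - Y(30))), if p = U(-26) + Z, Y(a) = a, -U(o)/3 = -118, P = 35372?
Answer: 35372/12557061 ≈ 0.0028169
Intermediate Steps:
U(o) = 354 (U(o) = -3*(-118) = 354)
Z = 1/35372 ≈ 2.8271e-5
p = 12521689/35372 (p = 354 + 1/35372 = 12521689/35372 ≈ 354.00)
1/(p + (h(138, 133) - Y(30))) = 1/(12521689/35372 + (31 - 1*30)) = 1/(12521689/35372 + (31 - 30)) = 1/(12521689/35372 + 1) = 1/(12557061/35372) = 35372/12557061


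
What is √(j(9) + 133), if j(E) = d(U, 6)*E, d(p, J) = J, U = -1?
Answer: √187 ≈ 13.675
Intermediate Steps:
j(E) = 6*E
√(j(9) + 133) = √(6*9 + 133) = √(54 + 133) = √187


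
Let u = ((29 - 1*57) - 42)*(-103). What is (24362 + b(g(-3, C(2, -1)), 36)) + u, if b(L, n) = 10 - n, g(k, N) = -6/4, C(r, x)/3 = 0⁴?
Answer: 31546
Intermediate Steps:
C(r, x) = 0 (C(r, x) = 3*0⁴ = 3*0 = 0)
g(k, N) = -3/2 (g(k, N) = -6*¼ = -3/2)
u = 7210 (u = ((29 - 57) - 42)*(-103) = (-28 - 42)*(-103) = -70*(-103) = 7210)
(24362 + b(g(-3, C(2, -1)), 36)) + u = (24362 + (10 - 1*36)) + 7210 = (24362 + (10 - 36)) + 7210 = (24362 - 26) + 7210 = 24336 + 7210 = 31546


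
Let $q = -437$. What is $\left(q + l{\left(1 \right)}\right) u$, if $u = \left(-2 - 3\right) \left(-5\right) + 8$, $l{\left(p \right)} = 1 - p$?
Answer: $-14421$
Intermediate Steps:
$u = 33$ ($u = \left(-2 - 3\right) \left(-5\right) + 8 = \left(-5\right) \left(-5\right) + 8 = 25 + 8 = 33$)
$\left(q + l{\left(1 \right)}\right) u = \left(-437 + \left(1 - 1\right)\right) 33 = \left(-437 + 0\right) 33 = \left(-437\right) 33 = -14421$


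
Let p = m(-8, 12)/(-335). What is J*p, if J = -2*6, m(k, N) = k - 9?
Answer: -204/335 ≈ -0.60896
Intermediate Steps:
m(k, N) = -9 + k
J = -12
p = 17/335 (p = (-9 - 8)/(-335) = -17*(-1/335) = 17/335 ≈ 0.050746)
J*p = -12*17/335 = -204/335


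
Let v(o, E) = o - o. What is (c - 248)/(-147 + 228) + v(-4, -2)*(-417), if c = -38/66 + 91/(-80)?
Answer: -659243/213840 ≈ -3.0829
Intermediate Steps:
c = -4523/2640 (c = -38*1/66 + 91*(-1/80) = -19/33 - 91/80 = -4523/2640 ≈ -1.7133)
v(o, E) = 0
(c - 248)/(-147 + 228) + v(-4, -2)*(-417) = (-4523/2640 - 248)/(-147 + 228) + 0*(-417) = -659243/2640/81 + 0 = -659243/2640*1/81 + 0 = -659243/213840 + 0 = -659243/213840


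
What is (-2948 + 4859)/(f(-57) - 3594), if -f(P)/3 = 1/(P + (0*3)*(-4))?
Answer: -5187/9755 ≈ -0.53173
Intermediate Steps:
f(P) = -3/P (f(P) = -3/(P + (0*3)*(-4)) = -3/(P + 0*(-4)) = -3/(P + 0) = -3/P)
(-2948 + 4859)/(f(-57) - 3594) = (-2948 + 4859)/(-3/(-57) - 3594) = 1911/(-3*(-1/57) - 3594) = 1911/(1/19 - 3594) = 1911/(-68285/19) = 1911*(-19/68285) = -5187/9755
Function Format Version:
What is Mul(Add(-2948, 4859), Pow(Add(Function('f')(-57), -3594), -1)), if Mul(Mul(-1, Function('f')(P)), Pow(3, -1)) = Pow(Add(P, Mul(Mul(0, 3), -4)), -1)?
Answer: Rational(-5187, 9755) ≈ -0.53173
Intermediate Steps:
Function('f')(P) = Mul(-3, Pow(P, -1)) (Function('f')(P) = Mul(-3, Pow(Add(P, Mul(Mul(0, 3), -4)), -1)) = Mul(-3, Pow(Add(P, Mul(0, -4)), -1)) = Mul(-3, Pow(Add(P, 0), -1)) = Mul(-3, Pow(P, -1)))
Mul(Add(-2948, 4859), Pow(Add(Function('f')(-57), -3594), -1)) = Mul(Add(-2948, 4859), Pow(Add(Mul(-3, Pow(-57, -1)), -3594), -1)) = Mul(1911, Pow(Add(Mul(-3, Rational(-1, 57)), -3594), -1)) = Mul(1911, Pow(Add(Rational(1, 19), -3594), -1)) = Mul(1911, Pow(Rational(-68285, 19), -1)) = Mul(1911, Rational(-19, 68285)) = Rational(-5187, 9755)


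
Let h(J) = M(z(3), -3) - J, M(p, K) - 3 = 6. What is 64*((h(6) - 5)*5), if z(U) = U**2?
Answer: -640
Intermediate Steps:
M(p, K) = 9 (M(p, K) = 3 + 6 = 9)
h(J) = 9 - J
64*((h(6) - 5)*5) = 64*(((9 - 1*6) - 5)*5) = 64*(((9 - 6) - 5)*5) = 64*((3 - 5)*5) = 64*(-2*5) = 64*(-10) = -640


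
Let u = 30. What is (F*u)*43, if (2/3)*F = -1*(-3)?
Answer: 5805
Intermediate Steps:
F = 9/2 (F = 3*(-1*(-3))/2 = (3/2)*3 = 9/2 ≈ 4.5000)
(F*u)*43 = ((9/2)*30)*43 = 135*43 = 5805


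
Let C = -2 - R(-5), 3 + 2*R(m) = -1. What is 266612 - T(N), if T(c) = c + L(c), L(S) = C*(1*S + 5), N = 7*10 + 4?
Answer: 266538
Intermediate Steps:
R(m) = -2 (R(m) = -3/2 + (½)*(-1) = -3/2 - ½ = -2)
C = 0 (C = -2 - 1*(-2) = -2 + 2 = 0)
N = 74 (N = 70 + 4 = 74)
L(S) = 0 (L(S) = 0*(1*S + 5) = 0*(S + 5) = 0*(5 + S) = 0)
T(c) = c (T(c) = c + 0 = c)
266612 - T(N) = 266612 - 1*74 = 266612 - 74 = 266538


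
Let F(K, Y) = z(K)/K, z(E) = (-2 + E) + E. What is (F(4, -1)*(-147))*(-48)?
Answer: 10584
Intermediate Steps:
z(E) = -2 + 2*E
F(K, Y) = (-2 + 2*K)/K
(F(4, -1)*(-147))*(-48) = ((2 - 2/4)*(-147))*(-48) = ((2 - 2*1/4)*(-147))*(-48) = ((2 - 1/2)*(-147))*(-48) = ((3/2)*(-147))*(-48) = -441/2*(-48) = 10584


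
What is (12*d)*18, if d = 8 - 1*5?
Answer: 648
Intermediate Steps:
d = 3 (d = 8 - 5 = 3)
(12*d)*18 = (12*3)*18 = 36*18 = 648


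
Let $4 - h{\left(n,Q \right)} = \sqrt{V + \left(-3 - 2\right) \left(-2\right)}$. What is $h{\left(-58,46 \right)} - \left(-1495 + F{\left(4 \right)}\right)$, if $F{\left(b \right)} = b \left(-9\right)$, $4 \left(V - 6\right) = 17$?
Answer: $\frac{3061}{2} \approx 1530.5$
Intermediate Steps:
$V = \frac{41}{4}$ ($V = 6 + \frac{1}{4} \cdot 17 = 6 + \frac{17}{4} = \frac{41}{4} \approx 10.25$)
$F{\left(b \right)} = - 9 b$
$h{\left(n,Q \right)} = - \frac{1}{2}$ ($h{\left(n,Q \right)} = 4 - \sqrt{\frac{41}{4} + \left(-3 - 2\right) \left(-2\right)} = 4 - \sqrt{\frac{41}{4} - -10} = 4 - \sqrt{\frac{41}{4} + 10} = 4 - \sqrt{\frac{81}{4}} = 4 - \frac{9}{2} = - \frac{1}{2}$)
$h{\left(-58,46 \right)} - \left(-1495 + F{\left(4 \right)}\right) = - \frac{1}{2} - \left(-1495 - 36\right) = - \frac{1}{2} - -1531 = - \frac{1}{2} + 1531 = \frac{3061}{2}$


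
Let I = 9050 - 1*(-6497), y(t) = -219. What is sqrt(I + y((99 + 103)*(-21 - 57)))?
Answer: 4*sqrt(958) ≈ 123.81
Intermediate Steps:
I = 15547 (I = 9050 + 6497 = 15547)
sqrt(I + y((99 + 103)*(-21 - 57))) = sqrt(15547 - 219) = sqrt(15328) = 4*sqrt(958)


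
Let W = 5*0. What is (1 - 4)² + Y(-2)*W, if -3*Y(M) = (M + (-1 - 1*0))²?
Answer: 9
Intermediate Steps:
W = 0
Y(M) = -(-1 + M)²/3 (Y(M) = -(M + (-1 - 1*0))²/3 = -(M + (-1 + 0))²/3 = -(M - 1)²/3 = -(-1 + M)²/3)
(1 - 4)² + Y(-2)*W = (1 - 4)² - (-1 - 2)²/3*0 = (-3)² - ⅓*(-3)²*0 = 9 - ⅓*9*0 = 9 - 3*0 = 9 + 0 = 9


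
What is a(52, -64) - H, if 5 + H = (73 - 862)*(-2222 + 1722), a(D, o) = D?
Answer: -394443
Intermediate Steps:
H = 394495 (H = -5 + (73 - 862)*(-2222 + 1722) = -5 - 789*(-500) = -5 + 394500 = 394495)
a(52, -64) - H = 52 - 1*394495 = 52 - 394495 = -394443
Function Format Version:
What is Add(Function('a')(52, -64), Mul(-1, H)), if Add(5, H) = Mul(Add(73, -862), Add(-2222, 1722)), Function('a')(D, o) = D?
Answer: -394443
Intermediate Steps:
H = 394495 (H = Add(-5, Mul(Add(73, -862), Add(-2222, 1722))) = Add(-5, Mul(-789, -500)) = Add(-5, 394500) = 394495)
Add(Function('a')(52, -64), Mul(-1, H)) = Add(52, Mul(-1, 394495)) = Add(52, -394495) = -394443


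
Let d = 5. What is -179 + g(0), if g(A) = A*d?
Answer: -179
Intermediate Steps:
g(A) = 5*A (g(A) = A*5 = 5*A)
-179 + g(0) = -179 + 5*0 = -179 + 0 = -179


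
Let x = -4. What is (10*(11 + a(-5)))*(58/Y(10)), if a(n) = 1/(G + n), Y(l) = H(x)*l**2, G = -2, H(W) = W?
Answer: -551/35 ≈ -15.743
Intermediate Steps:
Y(l) = -4*l**2
a(n) = 1/(-2 + n)
(10*(11 + a(-5)))*(58/Y(10)) = (10*(11 + 1/(-2 - 5)))*(58/((-4*10**2))) = (10*(11 + 1/(-7)))*(58/((-4*100))) = (10*(11 - 1/7))*(58/(-400)) = (10*(76/7))*(58*(-1/400)) = (760/7)*(-29/200) = -551/35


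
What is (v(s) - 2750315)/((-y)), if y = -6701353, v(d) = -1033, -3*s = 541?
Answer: -2751348/6701353 ≈ -0.41057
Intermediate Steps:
s = -541/3 (s = -⅓*541 = -541/3 ≈ -180.33)
(v(s) - 2750315)/((-y)) = (-1033 - 2750315)/((-1*(-6701353))) = -2751348/6701353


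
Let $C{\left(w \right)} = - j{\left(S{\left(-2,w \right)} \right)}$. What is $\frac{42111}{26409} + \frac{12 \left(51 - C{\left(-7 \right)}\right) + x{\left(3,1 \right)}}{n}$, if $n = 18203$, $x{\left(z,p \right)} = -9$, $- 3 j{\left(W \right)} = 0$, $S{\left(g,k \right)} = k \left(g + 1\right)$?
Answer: $\frac{260823720}{160241009} \approx 1.6277$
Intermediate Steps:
$S{\left(g,k \right)} = k \left(1 + g\right)$
$j{\left(W \right)} = 0$ ($j{\left(W \right)} = \left(- \frac{1}{3}\right) 0 = 0$)
$C{\left(w \right)} = 0$ ($C{\left(w \right)} = \left(-1\right) 0 = 0$)
$\frac{42111}{26409} + \frac{12 \left(51 - C{\left(-7 \right)}\right) + x{\left(3,1 \right)}}{n} = \frac{42111}{26409} + \frac{12 \left(51 - 0\right) - 9}{18203} = 42111 \cdot \frac{1}{26409} + \left(12 \left(51 + 0\right) - 9\right) \frac{1}{18203} = \frac{14037}{8803} + \left(12 \cdot 51 - 9\right) \frac{1}{18203} = \frac{14037}{8803} + \left(612 - 9\right) \frac{1}{18203} = \frac{14037}{8803} + 603 \cdot \frac{1}{18203} = \frac{14037}{8803} + \frac{603}{18203} = \frac{260823720}{160241009}$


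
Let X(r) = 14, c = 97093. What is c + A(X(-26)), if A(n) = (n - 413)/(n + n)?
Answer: 388315/4 ≈ 97079.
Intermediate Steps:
A(n) = (-413 + n)/(2*n) (A(n) = (-413 + n)/((2*n)) = (-413 + n)*(1/(2*n)) = (-413 + n)/(2*n))
c + A(X(-26)) = 97093 + (1/2)*(-413 + 14)/14 = 97093 + (1/2)*(1/14)*(-399) = 97093 - 57/4 = 388315/4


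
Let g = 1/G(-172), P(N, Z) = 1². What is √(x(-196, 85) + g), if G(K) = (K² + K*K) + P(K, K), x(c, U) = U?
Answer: √2459359974/5379 ≈ 9.2195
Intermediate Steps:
P(N, Z) = 1
G(K) = 1 + 2*K² (G(K) = (K² + K*K) + 1 = (K² + K²) + 1 = 2*K² + 1 = 1 + 2*K²)
g = 1/59169 (g = 1/(1 + 2*(-172)²) = 1/(1 + 2*29584) = 1/(1 + 59168) = 1/59169 ≈ 1.6901e-5)
√(x(-196, 85) + g) = √(85 + 1/59169) = √(5029366/59169) = √2459359974/5379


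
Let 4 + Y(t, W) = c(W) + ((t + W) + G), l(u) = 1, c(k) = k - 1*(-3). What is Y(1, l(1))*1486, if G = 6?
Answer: 11888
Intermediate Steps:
c(k) = 3 + k (c(k) = k + 3 = 3 + k)
Y(t, W) = 5 + t + 2*W (Y(t, W) = -4 + ((3 + W) + ((t + W) + 6)) = -4 + ((3 + W) + ((W + t) + 6)) = -4 + ((3 + W) + (6 + W + t)) = -4 + (9 + t + 2*W) = 5 + t + 2*W)
Y(1, l(1))*1486 = (5 + 1 + 2*1)*1486 = (5 + 1 + 2)*1486 = 8*1486 = 11888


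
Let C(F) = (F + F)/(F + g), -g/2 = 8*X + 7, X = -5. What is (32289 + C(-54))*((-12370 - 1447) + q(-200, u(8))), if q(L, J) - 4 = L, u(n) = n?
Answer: -452339640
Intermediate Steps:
q(L, J) = 4 + L
g = 66 (g = -2*(8*(-5) + 7) = -2*(-40 + 7) = -2*(-33) = 66)
C(F) = 2*F/(66 + F) (C(F) = (F + F)/(F + 66) = (2*F)/(66 + F) = 2*F/(66 + F))
(32289 + C(-54))*((-12370 - 1447) + q(-200, u(8))) = (32289 + 2*(-54)/(66 - 54))*((-12370 - 1447) + (4 - 200)) = (32289 + 2*(-54)/12)*(-13817 - 196) = (32289 + 2*(-54)*(1/12))*(-14013) = (32289 - 9)*(-14013) = 32280*(-14013) = -452339640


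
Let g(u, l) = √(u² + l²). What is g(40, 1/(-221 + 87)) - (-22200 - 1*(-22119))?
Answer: 81 + √28729601/134 ≈ 121.00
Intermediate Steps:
g(u, l) = √(l² + u²)
g(40, 1/(-221 + 87)) - (-22200 - 1*(-22119)) = √((1/(-221 + 87))² + 40²) - (-22200 - 1*(-22119)) = √((1/(-134))² + 1600) - (-22200 + 22119) = √((-1/134)² + 1600) - 1*(-81) = √(1/17956 + 1600) + 81 = √(28729601/17956) + 81 = √28729601/134 + 81 = 81 + √28729601/134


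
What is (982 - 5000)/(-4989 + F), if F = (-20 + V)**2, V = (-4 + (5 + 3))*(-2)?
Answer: 4018/4205 ≈ 0.95553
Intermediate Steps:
V = -8 (V = (-4 + 8)*(-2) = 4*(-2) = -8)
F = 784 (F = (-20 - 8)**2 = (-28)**2 = 784)
(982 - 5000)/(-4989 + F) = (982 - 5000)/(-4989 + 784) = -4018/(-4205) = -4018*(-1/4205) = 4018/4205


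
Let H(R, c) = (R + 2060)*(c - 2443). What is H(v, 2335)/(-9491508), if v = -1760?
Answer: 900/263653 ≈ 0.0034136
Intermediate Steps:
H(R, c) = (-2443 + c)*(2060 + R) (H(R, c) = (2060 + R)*(-2443 + c) = (-2443 + c)*(2060 + R))
H(v, 2335)/(-9491508) = (-5032580 - 2443*(-1760) + 2060*2335 - 1760*2335)/(-9491508) = (-5032580 + 4299680 + 4810100 - 4109600)*(-1/9491508) = -32400*(-1/9491508) = 900/263653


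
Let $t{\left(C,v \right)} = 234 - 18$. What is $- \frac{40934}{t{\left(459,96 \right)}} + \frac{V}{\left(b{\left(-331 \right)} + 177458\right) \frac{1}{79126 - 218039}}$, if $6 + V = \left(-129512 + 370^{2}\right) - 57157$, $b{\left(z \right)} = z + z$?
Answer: $\frac{191135836}{4911} \approx 38920.0$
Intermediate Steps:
$b{\left(z \right)} = 2 z$
$t{\left(C,v \right)} = 216$ ($t{\left(C,v \right)} = 234 - 18 = 216$)
$V = -49775$ ($V = -6 - \left(186669 - 136900\right) = -6 + \left(\left(-129512 + 136900\right) - 57157\right) = -6 + \left(7388 - 57157\right) = -6 - 49769 = -49775$)
$- \frac{40934}{t{\left(459,96 \right)}} + \frac{V}{\left(b{\left(-331 \right)} + 177458\right) \frac{1}{79126 - 218039}} = - \frac{40934}{216} - \frac{49775}{\left(2 \left(-331\right) + 177458\right) \frac{1}{79126 - 218039}} = \left(-40934\right) \frac{1}{216} - \frac{49775}{\left(-662 + 177458\right) \frac{1}{-138913}} = - \frac{20467}{108} - \frac{49775}{176796 \left(- \frac{1}{138913}\right)} = - \frac{20467}{108} - \frac{49775}{- \frac{176796}{138913}} = - \frac{20467}{108} - - \frac{6914394575}{176796} = - \frac{20467}{108} + \frac{6914394575}{176796} = \frac{191135836}{4911}$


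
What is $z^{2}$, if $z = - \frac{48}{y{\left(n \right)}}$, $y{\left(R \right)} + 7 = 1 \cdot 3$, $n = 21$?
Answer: $144$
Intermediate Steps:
$y{\left(R \right)} = -4$ ($y{\left(R \right)} = -7 + 1 \cdot 3 = -7 + 3 = -4$)
$z = 12$ ($z = - \frac{48}{-4} = \left(-48\right) \left(- \frac{1}{4}\right) = 12$)
$z^{2} = 12^{2} = 144$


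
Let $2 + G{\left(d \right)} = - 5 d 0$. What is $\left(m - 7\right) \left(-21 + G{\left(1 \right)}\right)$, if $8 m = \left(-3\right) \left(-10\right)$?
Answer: $\frac{299}{4} \approx 74.75$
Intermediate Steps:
$G{\left(d \right)} = -2$ ($G{\left(d \right)} = -2 + - 5 d 0 = -2 + 0 = -2$)
$m = \frac{15}{4}$ ($m = \frac{\left(-3\right) \left(-10\right)}{8} = \frac{1}{8} \cdot 30 = \frac{15}{4} \approx 3.75$)
$\left(m - 7\right) \left(-21 + G{\left(1 \right)}\right) = \left(\frac{15}{4} - 7\right) \left(-21 - 2\right) = \left(- \frac{13}{4}\right) \left(-23\right) = \frac{299}{4}$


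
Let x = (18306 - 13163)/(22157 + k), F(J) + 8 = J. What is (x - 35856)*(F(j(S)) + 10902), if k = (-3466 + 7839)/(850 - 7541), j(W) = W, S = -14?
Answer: -28916591802914240/74124057 ≈ -3.9011e+8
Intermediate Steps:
F(J) = -8 + J
k = -4373/6691 (k = 4373/(-6691) = 4373*(-1/6691) = -4373/6691 ≈ -0.65356)
x = 34411813/148248114 (x = (18306 - 13163)/(22157 - 4373/6691) = 5143/(148248114/6691) = 5143*(6691/148248114) = 34411813/148248114 ≈ 0.23212)
(x - 35856)*(F(j(S)) + 10902) = (34411813/148248114 - 35856)*((-8 - 14) + 10902) = -5315549963771*(-22 + 10902)/148248114 = -5315549963771/148248114*10880 = -28916591802914240/74124057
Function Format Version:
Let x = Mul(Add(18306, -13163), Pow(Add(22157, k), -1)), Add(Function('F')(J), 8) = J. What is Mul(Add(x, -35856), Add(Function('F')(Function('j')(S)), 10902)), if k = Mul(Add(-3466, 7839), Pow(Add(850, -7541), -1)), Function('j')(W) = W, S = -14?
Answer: Rational(-28916591802914240, 74124057) ≈ -3.9011e+8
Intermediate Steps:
Function('F')(J) = Add(-8, J)
k = Rational(-4373, 6691) (k = Mul(4373, Pow(-6691, -1)) = Mul(4373, Rational(-1, 6691)) = Rational(-4373, 6691) ≈ -0.65356)
x = Rational(34411813, 148248114) (x = Mul(Add(18306, -13163), Pow(Add(22157, Rational(-4373, 6691)), -1)) = Mul(5143, Pow(Rational(148248114, 6691), -1)) = Mul(5143, Rational(6691, 148248114)) = Rational(34411813, 148248114) ≈ 0.23212)
Mul(Add(x, -35856), Add(Function('F')(Function('j')(S)), 10902)) = Mul(Add(Rational(34411813, 148248114), -35856), Add(Add(-8, -14), 10902)) = Mul(Rational(-5315549963771, 148248114), Add(-22, 10902)) = Mul(Rational(-5315549963771, 148248114), 10880) = Rational(-28916591802914240, 74124057)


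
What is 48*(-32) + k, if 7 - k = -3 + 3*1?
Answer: -1529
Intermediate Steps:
k = 7 (k = 7 - (-3 + 3*1) = 7 - (-3 + 3) = 7 - 1*0 = 7 + 0 = 7)
48*(-32) + k = 48*(-32) + 7 = -1536 + 7 = -1529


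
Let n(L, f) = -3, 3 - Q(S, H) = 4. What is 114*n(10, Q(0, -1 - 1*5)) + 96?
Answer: -246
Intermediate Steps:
Q(S, H) = -1 (Q(S, H) = 3 - 1*4 = 3 - 4 = -1)
114*n(10, Q(0, -1 - 1*5)) + 96 = 114*(-3) + 96 = -342 + 96 = -246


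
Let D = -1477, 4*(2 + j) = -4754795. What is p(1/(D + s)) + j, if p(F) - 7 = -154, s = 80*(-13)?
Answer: -4755391/4 ≈ -1.1888e+6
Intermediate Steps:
j = -4754803/4 (j = -2 + (¼)*(-4754795) = -2 - 4754795/4 = -4754803/4 ≈ -1.1887e+6)
s = -1040
p(F) = -147 (p(F) = 7 - 154 = -147)
p(1/(D + s)) + j = -147 - 4754803/4 = -4755391/4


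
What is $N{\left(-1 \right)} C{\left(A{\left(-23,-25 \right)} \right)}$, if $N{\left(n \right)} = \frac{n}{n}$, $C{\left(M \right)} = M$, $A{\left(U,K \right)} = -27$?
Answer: $-27$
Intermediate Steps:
$N{\left(n \right)} = 1$
$N{\left(-1 \right)} C{\left(A{\left(-23,-25 \right)} \right)} = 1 \left(-27\right) = -27$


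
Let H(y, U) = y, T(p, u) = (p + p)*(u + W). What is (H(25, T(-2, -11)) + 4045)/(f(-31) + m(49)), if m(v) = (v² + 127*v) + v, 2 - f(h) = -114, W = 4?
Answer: 370/799 ≈ 0.46308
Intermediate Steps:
T(p, u) = 2*p*(4 + u) (T(p, u) = (p + p)*(u + 4) = (2*p)*(4 + u) = 2*p*(4 + u))
f(h) = 116 (f(h) = 2 - 1*(-114) = 2 + 114 = 116)
m(v) = v² + 128*v
(H(25, T(-2, -11)) + 4045)/(f(-31) + m(49)) = (25 + 4045)/(116 + 49*(128 + 49)) = 4070/(116 + 49*177) = 4070/(116 + 8673) = 4070/8789 = 4070*(1/8789) = 370/799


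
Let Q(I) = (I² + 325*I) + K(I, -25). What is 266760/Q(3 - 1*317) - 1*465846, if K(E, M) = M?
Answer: -1620944994/3479 ≈ -4.6592e+5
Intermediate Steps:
Q(I) = -25 + I² + 325*I (Q(I) = (I² + 325*I) - 25 = -25 + I² + 325*I)
266760/Q(3 - 1*317) - 1*465846 = 266760/(-25 + (3 - 1*317)² + 325*(3 - 1*317)) - 1*465846 = 266760/(-25 + (3 - 317)² + 325*(3 - 317)) - 465846 = 266760/(-25 + (-314)² + 325*(-314)) - 465846 = 266760/(-25 + 98596 - 102050) - 465846 = 266760/(-3479) - 465846 = 266760*(-1/3479) - 465846 = -266760/3479 - 465846 = -1620944994/3479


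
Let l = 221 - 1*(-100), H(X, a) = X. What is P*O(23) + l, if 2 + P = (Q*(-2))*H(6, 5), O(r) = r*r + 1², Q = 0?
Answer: -739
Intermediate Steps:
O(r) = 1 + r² (O(r) = r² + 1 = 1 + r²)
P = -2 (P = -2 + (0*(-2))*6 = -2 + 0*6 = -2 + 0 = -2)
l = 321 (l = 221 + 100 = 321)
P*O(23) + l = -2*(1 + 23²) + 321 = -2*(1 + 529) + 321 = -2*530 + 321 = -1060 + 321 = -739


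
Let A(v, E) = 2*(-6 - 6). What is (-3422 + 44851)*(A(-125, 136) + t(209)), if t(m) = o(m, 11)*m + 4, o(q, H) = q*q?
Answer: 378218142561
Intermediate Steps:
o(q, H) = q**2
t(m) = 4 + m**3 (t(m) = m**2*m + 4 = m**3 + 4 = 4 + m**3)
A(v, E) = -24 (A(v, E) = 2*(-12) = -24)
(-3422 + 44851)*(A(-125, 136) + t(209)) = (-3422 + 44851)*(-24 + (4 + 209**3)) = 41429*(-24 + (4 + 9129329)) = 41429*(-24 + 9129333) = 41429*9129309 = 378218142561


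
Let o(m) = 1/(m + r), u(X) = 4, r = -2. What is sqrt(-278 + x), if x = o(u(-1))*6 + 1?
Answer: I*sqrt(274) ≈ 16.553*I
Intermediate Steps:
o(m) = 1/(-2 + m) (o(m) = 1/(m - 2) = 1/(-2 + m))
x = 4 (x = 6/(-2 + 4) + 1 = 6/2 + 1 = (1/2)*6 + 1 = 3 + 1 = 4)
sqrt(-278 + x) = sqrt(-278 + 4) = sqrt(-274) = I*sqrt(274)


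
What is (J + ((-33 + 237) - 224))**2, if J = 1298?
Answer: 1633284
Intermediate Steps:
(J + ((-33 + 237) - 224))**2 = (1298 + ((-33 + 237) - 224))**2 = (1298 + (204 - 224))**2 = (1298 - 20)**2 = 1278**2 = 1633284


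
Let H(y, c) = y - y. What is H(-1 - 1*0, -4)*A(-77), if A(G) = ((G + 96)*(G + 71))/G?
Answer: 0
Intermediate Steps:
A(G) = (71 + G)*(96 + G)/G (A(G) = ((96 + G)*(71 + G))/G = ((71 + G)*(96 + G))/G = (71 + G)*(96 + G)/G)
H(y, c) = 0
H(-1 - 1*0, -4)*A(-77) = 0*(167 - 77 + 6816/(-77)) = 0*(167 - 77 + 6816*(-1/77)) = 0*(167 - 77 - 6816/77) = 0*(114/77) = 0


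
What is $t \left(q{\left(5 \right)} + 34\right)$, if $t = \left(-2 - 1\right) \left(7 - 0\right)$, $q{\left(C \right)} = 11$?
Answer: $-945$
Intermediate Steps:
$t = -21$ ($t = - 3 \left(7 + 0\right) = \left(-3\right) 7 = -21$)
$t \left(q{\left(5 \right)} + 34\right) = - 21 \left(11 + 34\right) = \left(-21\right) 45 = -945$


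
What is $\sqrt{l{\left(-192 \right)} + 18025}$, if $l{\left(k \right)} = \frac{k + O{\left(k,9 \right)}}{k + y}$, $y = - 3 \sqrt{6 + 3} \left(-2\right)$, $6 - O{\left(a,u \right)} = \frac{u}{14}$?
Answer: $\frac{\sqrt{2971345713}}{406} \approx 134.26$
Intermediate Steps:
$O{\left(a,u \right)} = 6 - \frac{u}{14}$
$y = 18$ ($y = - 3 \sqrt{9} \left(-2\right) = \left(-3\right) 3 \left(-2\right) = \left(-9\right) \left(-2\right) = 18$)
$l{\left(k \right)} = \frac{\frac{75}{14} + k}{18 + k}$ ($l{\left(k \right)} = \frac{k + \left(6 - \frac{9}{14}\right)}{k + 18} = \frac{k + \left(6 - \frac{9}{14}\right)}{18 + k} = \frac{k + \frac{75}{14}}{18 + k} = \frac{\frac{75}{14} + k}{18 + k}$)
$\sqrt{l{\left(-192 \right)} + 18025} = \sqrt{\frac{\frac{75}{14} - 192}{18 - 192} + 18025} = \sqrt{\frac{1}{-174} \left(- \frac{2613}{14}\right) + 18025} = \sqrt{\left(- \frac{1}{174}\right) \left(- \frac{2613}{14}\right) + 18025} = \sqrt{\frac{871}{812} + 18025} = \sqrt{\frac{14637171}{812}} = \frac{\sqrt{2971345713}}{406}$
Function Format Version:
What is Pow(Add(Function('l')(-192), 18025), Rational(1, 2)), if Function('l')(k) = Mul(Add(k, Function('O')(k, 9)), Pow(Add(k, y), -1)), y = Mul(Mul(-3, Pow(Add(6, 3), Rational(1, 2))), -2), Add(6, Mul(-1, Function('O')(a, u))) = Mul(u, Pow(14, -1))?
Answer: Mul(Rational(1, 406), Pow(2971345713, Rational(1, 2))) ≈ 134.26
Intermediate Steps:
Function('O')(a, u) = Add(6, Mul(Rational(-1, 14), u)) (Function('O')(a, u) = Add(6, Mul(-1, Mul(u, Pow(14, -1)))) = Add(6, Mul(-1, Mul(u, Rational(1, 14)))) = Add(6, Mul(-1, Mul(Rational(1, 14), u))) = Add(6, Mul(Rational(-1, 14), u)))
y = 18 (y = Mul(Mul(-3, Pow(9, Rational(1, 2))), -2) = Mul(Mul(-3, 3), -2) = Mul(-9, -2) = 18)
Function('l')(k) = Mul(Pow(Add(18, k), -1), Add(Rational(75, 14), k)) (Function('l')(k) = Mul(Add(k, Add(6, Mul(Rational(-1, 14), 9))), Pow(Add(k, 18), -1)) = Mul(Add(k, Add(6, Rational(-9, 14))), Pow(Add(18, k), -1)) = Mul(Add(k, Rational(75, 14)), Pow(Add(18, k), -1)) = Mul(Add(Rational(75, 14), k), Pow(Add(18, k), -1)) = Mul(Pow(Add(18, k), -1), Add(Rational(75, 14), k)))
Pow(Add(Function('l')(-192), 18025), Rational(1, 2)) = Pow(Add(Mul(Pow(Add(18, -192), -1), Add(Rational(75, 14), -192)), 18025), Rational(1, 2)) = Pow(Add(Mul(Pow(-174, -1), Rational(-2613, 14)), 18025), Rational(1, 2)) = Pow(Add(Mul(Rational(-1, 174), Rational(-2613, 14)), 18025), Rational(1, 2)) = Pow(Add(Rational(871, 812), 18025), Rational(1, 2)) = Pow(Rational(14637171, 812), Rational(1, 2)) = Mul(Rational(1, 406), Pow(2971345713, Rational(1, 2)))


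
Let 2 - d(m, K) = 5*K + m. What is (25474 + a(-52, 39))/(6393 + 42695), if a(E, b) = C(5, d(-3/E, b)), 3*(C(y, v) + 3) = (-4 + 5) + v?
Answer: 1321163/2552576 ≈ 0.51758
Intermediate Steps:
d(m, K) = 2 - m - 5*K (d(m, K) = 2 - (5*K + m) = 2 - (m + 5*K) = 2 + (-m - 5*K) = 2 - m - 5*K)
C(y, v) = -8/3 + v/3 (C(y, v) = -3 + ((-4 + 5) + v)/3 = -3 + (1 + v)/3 = -3 + (⅓ + v/3) = -8/3 + v/3)
a(E, b) = -2 + 1/E - 5*b/3 (a(E, b) = -8/3 + (2 - (-3)/E - 5*b)/3 = -8/3 + (2 + 3/E - 5*b)/3 = -8/3 + (2 - 5*b + 3/E)/3 = -8/3 + (⅔ + 1/E - 5*b/3) = -2 + 1/E - 5*b/3)
(25474 + a(-52, 39))/(6393 + 42695) = (25474 + (-2 + 1/(-52) - 5/3*39))/(6393 + 42695) = (25474 + (-2 - 1/52 - 65))/49088 = (25474 - 3485/52)*(1/49088) = (1321163/52)*(1/49088) = 1321163/2552576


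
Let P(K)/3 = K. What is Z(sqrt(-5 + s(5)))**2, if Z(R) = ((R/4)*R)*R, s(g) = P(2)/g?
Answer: -6859/2000 ≈ -3.4295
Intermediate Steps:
P(K) = 3*K
s(g) = 6/g (s(g) = (3*2)/g = 6/g)
Z(R) = R**3/4 (Z(R) = ((R*(1/4))*R)*R = ((R/4)*R)*R = (R**2/4)*R = R**3/4)
Z(sqrt(-5 + s(5)))**2 = ((sqrt(-5 + 6/5))**3/4)**2 = ((sqrt(-19/5))**3/4)**2 = ((I*sqrt(95)/5)**3/4)**2 = ((-19*I*sqrt(95)/25)/4)**2 = (-19*I*sqrt(95)/100)**2 = -6859/2000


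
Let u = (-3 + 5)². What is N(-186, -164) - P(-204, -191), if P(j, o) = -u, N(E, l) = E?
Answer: -182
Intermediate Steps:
u = 4 (u = 2² = 4)
P(j, o) = -4 (P(j, o) = -1*4 = -4)
N(-186, -164) - P(-204, -191) = -186 - 1*(-4) = -186 + 4 = -182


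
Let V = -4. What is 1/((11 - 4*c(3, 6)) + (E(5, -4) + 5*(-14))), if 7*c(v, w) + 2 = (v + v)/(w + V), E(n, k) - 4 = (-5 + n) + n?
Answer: -7/354 ≈ -0.019774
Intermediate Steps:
E(n, k) = -1 + 2*n (E(n, k) = 4 + ((-5 + n) + n) = 4 + (-5 + 2*n) = -1 + 2*n)
c(v, w) = -2/7 + 2*v/(7*(-4 + w)) (c(v, w) = -2/7 + ((v + v)/(w - 4))/7 = -2/7 + ((2*v)/(-4 + w))/7 = -2/7 + (2*v/(-4 + w))/7 = -2/7 + 2*v/(7*(-4 + w)))
1/((11 - 4*c(3, 6)) + (E(5, -4) + 5*(-14))) = 1/((11 - 8*(4 + 3 - 1*6)/(7*(-4 + 6))) + ((-1 + 2*5) + 5*(-14))) = 1/((11 - 8*(4 + 3 - 6)/(7*2)) + ((-1 + 10) - 70)) = 1/((11 - 8/(7*2)) + (9 - 70)) = 1/((11 - 4*1/7) - 61) = 1/((11 - 4/7) - 61) = 1/(73/7 - 61) = 1/(-354/7) = -7/354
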